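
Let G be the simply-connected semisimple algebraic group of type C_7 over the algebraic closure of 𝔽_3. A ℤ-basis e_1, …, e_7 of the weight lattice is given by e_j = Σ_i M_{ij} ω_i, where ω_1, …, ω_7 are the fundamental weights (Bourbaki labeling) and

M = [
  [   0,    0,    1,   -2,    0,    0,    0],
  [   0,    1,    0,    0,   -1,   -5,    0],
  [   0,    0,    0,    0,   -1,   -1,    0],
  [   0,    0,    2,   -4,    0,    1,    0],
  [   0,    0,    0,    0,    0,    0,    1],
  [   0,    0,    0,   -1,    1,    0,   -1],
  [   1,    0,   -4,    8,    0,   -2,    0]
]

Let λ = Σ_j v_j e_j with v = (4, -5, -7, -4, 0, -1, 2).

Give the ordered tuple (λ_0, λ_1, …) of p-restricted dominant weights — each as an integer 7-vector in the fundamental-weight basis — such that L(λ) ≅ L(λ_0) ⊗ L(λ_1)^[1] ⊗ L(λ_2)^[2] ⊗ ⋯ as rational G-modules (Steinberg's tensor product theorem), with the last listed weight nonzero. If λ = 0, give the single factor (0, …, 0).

((1, 0, 1, 1, 2, 2, 2),)

In the fundamental-weight basis, λ has coordinates c = M·v (v = (4, -5, -7, -4, 0, -1, 2)):
  c_1 = 0*4 + 0*-5 + 1*-7 + -2*-4 + 0*0 + 0*-1 + 0*2 = 1
  c_2 = 0*4 + 1*-5 + 0*-7 + 0*-4 + -1*0 + -5*-1 + 0*2 = 0
  c_3 = 0*4 + 0*-5 + 0*-7 + 0*-4 + -1*0 + -1*-1 + 0*2 = 1
  c_4 = 0*4 + 0*-5 + 2*-7 + -4*-4 + 0*0 + 1*-1 + 0*2 = 1
  c_5 = 0*4 + 0*-5 + 0*-7 + 0*-4 + 0*0 + 0*-1 + 1*2 = 2
  c_6 = 0*4 + 0*-5 + 0*-7 + -1*-4 + 1*0 + 0*-1 + -1*2 = 2
  c_7 = 1*4 + 0*-5 + -4*-7 + 8*-4 + 0*0 + -2*-1 + 0*2 = 2
p = 3; digits c_i = Σ_j d_{ij}·3^j, 0 ≤ d_{ij} < 3:
  c_1 = 1 = 1·3^0
  c_2 = 0
  c_3 = 1 = 1·3^0
  c_4 = 1 = 1·3^0
  c_5 = 2 = 2·3^0
  c_6 = 2 = 2·3^0
  c_7 = 2 = 2·3^0
λ_0 = (1, 0, 1, 1, 2, 2, 2)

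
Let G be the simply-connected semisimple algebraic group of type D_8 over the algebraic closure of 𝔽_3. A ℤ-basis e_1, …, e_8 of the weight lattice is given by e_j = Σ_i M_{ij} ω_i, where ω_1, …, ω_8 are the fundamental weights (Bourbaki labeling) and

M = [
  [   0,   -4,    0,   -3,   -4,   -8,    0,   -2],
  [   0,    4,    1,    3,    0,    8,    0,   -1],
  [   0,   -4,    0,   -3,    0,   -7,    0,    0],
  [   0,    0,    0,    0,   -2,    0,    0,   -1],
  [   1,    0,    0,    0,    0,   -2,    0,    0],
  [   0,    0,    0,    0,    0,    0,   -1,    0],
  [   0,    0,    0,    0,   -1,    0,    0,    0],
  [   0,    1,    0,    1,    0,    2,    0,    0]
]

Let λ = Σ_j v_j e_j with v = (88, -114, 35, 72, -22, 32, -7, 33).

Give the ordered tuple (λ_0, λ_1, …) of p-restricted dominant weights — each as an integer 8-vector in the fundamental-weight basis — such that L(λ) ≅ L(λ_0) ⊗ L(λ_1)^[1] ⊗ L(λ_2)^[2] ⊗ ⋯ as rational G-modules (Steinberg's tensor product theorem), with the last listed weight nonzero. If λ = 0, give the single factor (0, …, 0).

In the fundamental-weight basis, λ has coordinates c = M·v (v = (88, -114, 35, 72, -22, 32, -7, 33)):
  c_1 = (0)·(88) + (-4)·(-114) + (0)·(35) + (-3)·(72) + (-4)·(-22) + (-8)·(32) + (0)·(-7) + (-2)·(33) = 6
  c_2 = (0)·(88) + (4)·(-114) + (1)·(35) + (3)·(72) + (0)·(-22) + (8)·(32) + (0)·(-7) + (-1)·(33) = 18
  c_3 = (0)·(88) + (-4)·(-114) + (0)·(35) + (-3)·(72) + (0)·(-22) + (-7)·(32) + (0)·(-7) + (0)·(33) = 16
  c_4 = (0)·(88) + (0)·(-114) + (0)·(35) + (0)·(72) + (-2)·(-22) + (0)·(32) + (0)·(-7) + (-1)·(33) = 11
  c_5 = (1)·(88) + (0)·(-114) + (0)·(35) + (0)·(72) + (0)·(-22) + (-2)·(32) + (0)·(-7) + (0)·(33) = 24
  c_6 = (0)·(88) + (0)·(-114) + (0)·(35) + (0)·(72) + (0)·(-22) + (0)·(32) + (-1)·(-7) + (0)·(33) = 7
  c_7 = (0)·(88) + (0)·(-114) + (0)·(35) + (0)·(72) + (-1)·(-22) + (0)·(32) + (0)·(-7) + (0)·(33) = 22
  c_8 = (0)·(88) + (1)·(-114) + (0)·(35) + (1)·(72) + (0)·(-22) + (2)·(32) + (0)·(-7) + (0)·(33) = 22
Expand coordinatewise in base 3:
  c_1 = 6 = 0·3^0 + 2·3^1
  c_2 = 18 = 0·3^0 + 0·3^1 + 2·3^2
  c_3 = 16 = 1·3^0 + 2·3^1 + 1·3^2
  c_4 = 11 = 2·3^0 + 0·3^1 + 1·3^2
  c_5 = 24 = 0·3^0 + 2·3^1 + 2·3^2
  c_6 = 7 = 1·3^0 + 2·3^1
  c_7 = 22 = 1·3^0 + 1·3^1 + 2·3^2
  c_8 = 22 = 1·3^0 + 1·3^1 + 2·3^2
p-restricted factor λ_0 = (0, 0, 1, 2, 0, 1, 1, 1)
p-restricted factor λ_1 = (2, 0, 2, 0, 2, 2, 1, 1)
p-restricted factor λ_2 = (0, 2, 1, 1, 2, 0, 2, 2)

((0, 0, 1, 2, 0, 1, 1, 1), (2, 0, 2, 0, 2, 2, 1, 1), (0, 2, 1, 1, 2, 0, 2, 2))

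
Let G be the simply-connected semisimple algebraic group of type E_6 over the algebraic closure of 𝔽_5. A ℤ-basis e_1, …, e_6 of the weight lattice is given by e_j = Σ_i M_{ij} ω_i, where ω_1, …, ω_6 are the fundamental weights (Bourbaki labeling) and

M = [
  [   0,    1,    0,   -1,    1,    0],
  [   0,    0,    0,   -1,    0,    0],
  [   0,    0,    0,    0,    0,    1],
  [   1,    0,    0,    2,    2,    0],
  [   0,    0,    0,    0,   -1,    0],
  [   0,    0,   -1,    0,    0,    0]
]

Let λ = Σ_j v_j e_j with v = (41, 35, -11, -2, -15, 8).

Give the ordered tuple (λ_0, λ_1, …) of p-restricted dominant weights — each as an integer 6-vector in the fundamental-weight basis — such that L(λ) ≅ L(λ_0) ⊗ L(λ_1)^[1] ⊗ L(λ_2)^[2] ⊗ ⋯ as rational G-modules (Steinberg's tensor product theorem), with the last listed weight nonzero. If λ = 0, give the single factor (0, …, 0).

((2, 2, 3, 2, 0, 1), (4, 0, 1, 1, 3, 2))

Change of basis e → ω: c = M·v where v = (41, 35, -11, -2, -15, 8):
  c_1 = 0*41 + 1*35 + 0*-11 + -1*-2 + 1*-15 + 0*8 = 22
  c_2 = 0*41 + 0*35 + 0*-11 + -1*-2 + 0*-15 + 0*8 = 2
  c_3 = 0*41 + 0*35 + 0*-11 + 0*-2 + 0*-15 + 1*8 = 8
  c_4 = 1*41 + 0*35 + 0*-11 + 2*-2 + 2*-15 + 0*8 = 7
  c_5 = 0*41 + 0*35 + 0*-11 + 0*-2 + -1*-15 + 0*8 = 15
  c_6 = 0*41 + 0*35 + -1*-11 + 0*-2 + 0*-15 + 0*8 = 11
Expand coordinatewise in base 5:
  c_1 = 22 = 2·5^0 + 4·5^1
  c_2 = 2 = 2·5^0
  c_3 = 8 = 3·5^0 + 1·5^1
  c_4 = 7 = 2·5^0 + 1·5^1
  c_5 = 15 = 0·5^0 + 3·5^1
  c_6 = 11 = 1·5^0 + 2·5^1
Factor λ_0 = (2, 2, 3, 2, 0, 1)
Factor λ_1 = (4, 0, 1, 1, 3, 2)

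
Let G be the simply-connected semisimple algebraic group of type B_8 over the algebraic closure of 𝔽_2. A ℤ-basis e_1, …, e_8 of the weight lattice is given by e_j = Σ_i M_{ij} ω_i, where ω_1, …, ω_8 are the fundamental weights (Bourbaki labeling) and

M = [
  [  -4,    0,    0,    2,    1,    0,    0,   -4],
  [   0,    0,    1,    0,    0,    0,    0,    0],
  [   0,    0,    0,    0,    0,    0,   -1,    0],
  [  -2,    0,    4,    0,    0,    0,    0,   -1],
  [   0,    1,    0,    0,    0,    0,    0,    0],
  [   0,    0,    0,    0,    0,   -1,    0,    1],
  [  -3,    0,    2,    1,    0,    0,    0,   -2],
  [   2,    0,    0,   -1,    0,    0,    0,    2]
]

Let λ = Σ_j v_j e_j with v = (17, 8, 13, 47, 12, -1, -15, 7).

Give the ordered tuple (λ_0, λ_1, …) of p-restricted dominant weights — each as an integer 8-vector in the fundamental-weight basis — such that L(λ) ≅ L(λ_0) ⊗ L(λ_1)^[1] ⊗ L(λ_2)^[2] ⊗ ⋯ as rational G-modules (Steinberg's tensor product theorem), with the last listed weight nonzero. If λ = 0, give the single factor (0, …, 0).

ω-coordinates c = M·v, v = (17, 8, 13, 47, 12, -1, -15, 7):
  c_1 = -4*17 + 0*8 + 0*13 + 2*47 + 1*12 + 0*-1 + 0*-15 + -4*7 = 10
  c_2 = 0*17 + 0*8 + 1*13 + 0*47 + 0*12 + 0*-1 + 0*-15 + 0*7 = 13
  c_3 = 0*17 + 0*8 + 0*13 + 0*47 + 0*12 + 0*-1 + -1*-15 + 0*7 = 15
  c_4 = -2*17 + 0*8 + 4*13 + 0*47 + 0*12 + 0*-1 + 0*-15 + -1*7 = 11
  c_5 = 0*17 + 1*8 + 0*13 + 0*47 + 0*12 + 0*-1 + 0*-15 + 0*7 = 8
  c_6 = 0*17 + 0*8 + 0*13 + 0*47 + 0*12 + -1*-1 + 0*-15 + 1*7 = 8
  c_7 = -3*17 + 0*8 + 2*13 + 1*47 + 0*12 + 0*-1 + 0*-15 + -2*7 = 8
  c_8 = 2*17 + 0*8 + 0*13 + -1*47 + 0*12 + 0*-1 + 0*-15 + 2*7 = 1
Expand coordinatewise in base 2:
  c_1 = 10 = 0·2^0 + 1·2^1 + 0·2^2 + 1·2^3
  c_2 = 13 = 1·2^0 + 0·2^1 + 1·2^2 + 1·2^3
  c_3 = 15 = 1·2^0 + 1·2^1 + 1·2^2 + 1·2^3
  c_4 = 11 = 1·2^0 + 1·2^1 + 0·2^2 + 1·2^3
  c_5 = 8 = 0·2^0 + 0·2^1 + 0·2^2 + 1·2^3
  c_6 = 8 = 0·2^0 + 0·2^1 + 0·2^2 + 1·2^3
  c_7 = 8 = 0·2^0 + 0·2^1 + 0·2^2 + 1·2^3
  c_8 = 1 = 1·2^0
λ_0 = (0, 1, 1, 1, 0, 0, 0, 1)
λ_1 = (1, 0, 1, 1, 0, 0, 0, 0)
λ_2 = (0, 1, 1, 0, 0, 0, 0, 0)
λ_3 = (1, 1, 1, 1, 1, 1, 1, 0)

((0, 1, 1, 1, 0, 0, 0, 1), (1, 0, 1, 1, 0, 0, 0, 0), (0, 1, 1, 0, 0, 0, 0, 0), (1, 1, 1, 1, 1, 1, 1, 0))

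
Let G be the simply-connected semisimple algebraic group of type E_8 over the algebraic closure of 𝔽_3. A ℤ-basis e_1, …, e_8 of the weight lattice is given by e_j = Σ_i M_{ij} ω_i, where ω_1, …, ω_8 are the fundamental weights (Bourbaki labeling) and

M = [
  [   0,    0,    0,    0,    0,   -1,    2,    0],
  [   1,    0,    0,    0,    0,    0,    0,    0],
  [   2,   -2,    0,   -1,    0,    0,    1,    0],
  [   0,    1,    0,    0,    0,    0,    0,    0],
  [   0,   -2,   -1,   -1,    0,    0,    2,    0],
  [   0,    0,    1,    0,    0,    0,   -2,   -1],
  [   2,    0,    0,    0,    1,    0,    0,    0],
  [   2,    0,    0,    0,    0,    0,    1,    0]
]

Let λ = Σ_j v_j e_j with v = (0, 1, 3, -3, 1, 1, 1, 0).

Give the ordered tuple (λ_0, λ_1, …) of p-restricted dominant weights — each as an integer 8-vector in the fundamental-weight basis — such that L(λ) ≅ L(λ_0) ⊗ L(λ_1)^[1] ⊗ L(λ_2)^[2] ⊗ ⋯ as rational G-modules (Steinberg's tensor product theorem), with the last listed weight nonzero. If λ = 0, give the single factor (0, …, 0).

((1, 0, 2, 1, 0, 1, 1, 1),)

Compute c_i = Σ_j M_{ij} v_j with v = (0, 1, 3, -3, 1, 1, 1, 0):
  c_1 = 0*0 + 0*1 + 0*3 + 0*-3 + 0*1 + -1*1 + 2*1 + 0*0 = 1
  c_2 = 1*0 + 0*1 + 0*3 + 0*-3 + 0*1 + 0*1 + 0*1 + 0*0 = 0
  c_3 = 2*0 + -2*1 + 0*3 + -1*-3 + 0*1 + 0*1 + 1*1 + 0*0 = 2
  c_4 = 0*0 + 1*1 + 0*3 + 0*-3 + 0*1 + 0*1 + 0*1 + 0*0 = 1
  c_5 = 0*0 + -2*1 + -1*3 + -1*-3 + 0*1 + 0*1 + 2*1 + 0*0 = 0
  c_6 = 0*0 + 0*1 + 1*3 + 0*-3 + 0*1 + 0*1 + -2*1 + -1*0 = 1
  c_7 = 2*0 + 0*1 + 0*3 + 0*-3 + 1*1 + 0*1 + 0*1 + 0*0 = 1
  c_8 = 2*0 + 0*1 + 0*3 + 0*-3 + 0*1 + 0*1 + 1*1 + 0*0 = 1
Expand coordinatewise in base 3:
  c_1 = 1 = 1·3^0
  c_2 = 0
  c_3 = 2 = 2·3^0
  c_4 = 1 = 1·3^0
  c_5 = 0
  c_6 = 1 = 1·3^0
  c_7 = 1 = 1·3^0
  c_8 = 1 = 1·3^0
λ_0 = (1, 0, 2, 1, 0, 1, 1, 1)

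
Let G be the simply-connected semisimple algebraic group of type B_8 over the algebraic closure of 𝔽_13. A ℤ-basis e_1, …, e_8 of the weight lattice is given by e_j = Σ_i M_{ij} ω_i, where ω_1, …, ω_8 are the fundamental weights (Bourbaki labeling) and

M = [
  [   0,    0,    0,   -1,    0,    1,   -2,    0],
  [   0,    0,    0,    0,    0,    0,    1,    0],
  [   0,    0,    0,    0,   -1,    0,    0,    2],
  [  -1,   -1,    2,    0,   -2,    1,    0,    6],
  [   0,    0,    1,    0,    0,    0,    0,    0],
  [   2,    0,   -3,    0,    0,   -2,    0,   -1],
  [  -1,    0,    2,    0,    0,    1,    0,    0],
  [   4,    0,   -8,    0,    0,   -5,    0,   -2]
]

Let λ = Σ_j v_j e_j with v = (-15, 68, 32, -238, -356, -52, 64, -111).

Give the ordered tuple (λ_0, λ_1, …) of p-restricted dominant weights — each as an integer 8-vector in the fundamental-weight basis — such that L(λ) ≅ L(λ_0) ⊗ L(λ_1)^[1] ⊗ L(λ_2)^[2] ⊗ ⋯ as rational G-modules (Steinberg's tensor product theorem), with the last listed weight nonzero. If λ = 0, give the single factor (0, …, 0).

((6, 12, 4, 5, 6, 11, 1, 10), (4, 4, 10, 0, 2, 6, 2, 12))

ω-coordinates c = M·v, v = (-15, 68, 32, -238, -356, -52, 64, -111):
  c_1 = 0*-15 + 0*68 + 0*32 + -1*-238 + 0*-356 + 1*-52 + -2*64 + 0*-111 = 58
  c_2 = 0*-15 + 0*68 + 0*32 + 0*-238 + 0*-356 + 0*-52 + 1*64 + 0*-111 = 64
  c_3 = 0*-15 + 0*68 + 0*32 + 0*-238 + -1*-356 + 0*-52 + 0*64 + 2*-111 = 134
  c_4 = -1*-15 + -1*68 + 2*32 + 0*-238 + -2*-356 + 1*-52 + 0*64 + 6*-111 = 5
  c_5 = 0*-15 + 0*68 + 1*32 + 0*-238 + 0*-356 + 0*-52 + 0*64 + 0*-111 = 32
  c_6 = 2*-15 + 0*68 + -3*32 + 0*-238 + 0*-356 + -2*-52 + 0*64 + -1*-111 = 89
  c_7 = -1*-15 + 0*68 + 2*32 + 0*-238 + 0*-356 + 1*-52 + 0*64 + 0*-111 = 27
  c_8 = 4*-15 + 0*68 + -8*32 + 0*-238 + 0*-356 + -5*-52 + 0*64 + -2*-111 = 166
Expand coordinatewise in base 13:
  c_1 = 58 = 6·13^0 + 4·13^1
  c_2 = 64 = 12·13^0 + 4·13^1
  c_3 = 134 = 4·13^0 + 10·13^1
  c_4 = 5 = 5·13^0
  c_5 = 32 = 6·13^0 + 2·13^1
  c_6 = 89 = 11·13^0 + 6·13^1
  c_7 = 27 = 1·13^0 + 2·13^1
  c_8 = 166 = 10·13^0 + 12·13^1
p-restricted factor λ_0 = (6, 12, 4, 5, 6, 11, 1, 10)
p-restricted factor λ_1 = (4, 4, 10, 0, 2, 6, 2, 12)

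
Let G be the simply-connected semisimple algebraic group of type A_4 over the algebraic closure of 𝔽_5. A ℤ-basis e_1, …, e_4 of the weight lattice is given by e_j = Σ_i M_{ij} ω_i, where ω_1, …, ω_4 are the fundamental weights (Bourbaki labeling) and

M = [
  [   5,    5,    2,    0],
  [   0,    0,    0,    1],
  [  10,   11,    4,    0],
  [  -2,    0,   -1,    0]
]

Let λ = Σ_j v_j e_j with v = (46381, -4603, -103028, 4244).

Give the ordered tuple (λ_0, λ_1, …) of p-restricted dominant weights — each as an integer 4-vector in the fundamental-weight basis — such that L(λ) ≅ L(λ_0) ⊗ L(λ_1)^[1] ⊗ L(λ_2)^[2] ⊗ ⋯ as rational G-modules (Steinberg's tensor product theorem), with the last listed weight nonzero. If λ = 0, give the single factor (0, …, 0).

Converting to the ω-basis (c_i = row i of M dotted with v = (46381, -4603, -103028, 4244)):
  c_1 = 5*46381 + 5*-4603 + 2*-103028 + 0*4244 = 2834
  c_2 = 0*46381 + 0*-4603 + 0*-103028 + 1*4244 = 4244
  c_3 = 10*46381 + 11*-4603 + 4*-103028 + 0*4244 = 1065
  c_4 = -2*46381 + 0*-4603 + -1*-103028 + 0*4244 = 10266
p = 5; digits c_i = Σ_j d_{ij}·5^j, 0 ≤ d_{ij} < 5:
  c_1 = 2834 = 4·5^0 + 1·5^1 + 3·5^2 + 2·5^3 + 4·5^4
  c_2 = 4244 = 4·5^0 + 3·5^1 + 4·5^2 + 3·5^3 + 1·5^4 + 1·5^5
  c_3 = 1065 = 0·5^0 + 3·5^1 + 2·5^2 + 3·5^3 + 1·5^4
  c_4 = 10266 = 1·5^0 + 3·5^1 + 0·5^2 + 2·5^3 + 1·5^4 + 3·5^5
Factor λ_0 = (4, 4, 0, 1)
Factor λ_1 = (1, 3, 3, 3)
Factor λ_2 = (3, 4, 2, 0)
Factor λ_3 = (2, 3, 3, 2)
Factor λ_4 = (4, 1, 1, 1)
Factor λ_5 = (0, 1, 0, 3)

((4, 4, 0, 1), (1, 3, 3, 3), (3, 4, 2, 0), (2, 3, 3, 2), (4, 1, 1, 1), (0, 1, 0, 3))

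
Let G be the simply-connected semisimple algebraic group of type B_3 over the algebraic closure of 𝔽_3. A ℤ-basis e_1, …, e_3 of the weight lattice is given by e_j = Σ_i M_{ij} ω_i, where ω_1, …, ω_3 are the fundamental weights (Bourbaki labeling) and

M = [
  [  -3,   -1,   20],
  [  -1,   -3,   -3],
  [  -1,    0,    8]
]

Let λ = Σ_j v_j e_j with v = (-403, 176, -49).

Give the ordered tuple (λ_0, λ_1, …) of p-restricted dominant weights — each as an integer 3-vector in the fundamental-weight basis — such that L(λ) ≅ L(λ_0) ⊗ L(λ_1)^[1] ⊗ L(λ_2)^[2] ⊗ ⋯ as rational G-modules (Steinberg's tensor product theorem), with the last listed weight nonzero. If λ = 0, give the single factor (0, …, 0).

ω-coordinates c = M·v, v = (-403, 176, -49):
  c_1 = (-3)·(-403) + (-1)·(176) + (20)·(-49) = 53
  c_2 = (-1)·(-403) + (-3)·(176) + (-3)·(-49) = 22
  c_3 = (-1)·(-403) + 0·176 + (8)·(-49) = 11
Expand coordinatewise in base 3:
  c_1 = 53 = 2·3^0 + 2·3^1 + 2·3^2 + 1·3^3
  c_2 = 22 = 1·3^0 + 1·3^1 + 2·3^2
  c_3 = 11 = 2·3^0 + 0·3^1 + 1·3^2
Factor λ_0 = (2, 1, 2)
Factor λ_1 = (2, 1, 0)
Factor λ_2 = (2, 2, 1)
Factor λ_3 = (1, 0, 0)

((2, 1, 2), (2, 1, 0), (2, 2, 1), (1, 0, 0))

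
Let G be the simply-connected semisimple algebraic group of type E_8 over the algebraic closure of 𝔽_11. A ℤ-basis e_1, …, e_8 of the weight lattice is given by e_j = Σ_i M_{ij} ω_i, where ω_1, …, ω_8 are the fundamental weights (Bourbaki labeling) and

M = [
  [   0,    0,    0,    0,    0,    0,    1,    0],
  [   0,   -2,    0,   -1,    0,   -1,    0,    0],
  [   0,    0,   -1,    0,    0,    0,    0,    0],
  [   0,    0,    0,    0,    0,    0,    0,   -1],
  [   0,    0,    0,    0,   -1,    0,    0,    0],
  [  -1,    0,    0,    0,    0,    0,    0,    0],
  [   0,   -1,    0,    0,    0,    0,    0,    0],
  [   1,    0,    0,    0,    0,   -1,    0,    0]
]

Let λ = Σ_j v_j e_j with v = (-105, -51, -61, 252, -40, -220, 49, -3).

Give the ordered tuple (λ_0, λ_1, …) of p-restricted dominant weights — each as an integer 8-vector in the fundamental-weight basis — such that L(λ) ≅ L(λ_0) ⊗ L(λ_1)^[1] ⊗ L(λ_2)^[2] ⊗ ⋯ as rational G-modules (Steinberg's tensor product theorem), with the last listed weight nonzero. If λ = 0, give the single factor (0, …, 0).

((5, 4, 6, 3, 7, 6, 7, 5), (4, 6, 5, 0, 3, 9, 4, 10))

In the fundamental-weight basis, λ has coordinates c = M·v (v = (-105, -51, -61, 252, -40, -220, 49, -3)):
  c_1 = (0)·(-105) + (0)·(-51) + (0)·(-61) + 0·252 + (0)·(-40) + (0)·(-220) + 1·49 + (0)·(-3) = 49
  c_2 = (0)·(-105) + (-2)·(-51) + (0)·(-61) + (-1)·(252) + (0)·(-40) + (-1)·(-220) + 0·49 + (0)·(-3) = 70
  c_3 = (0)·(-105) + (0)·(-51) + (-1)·(-61) + 0·252 + (0)·(-40) + (0)·(-220) + 0·49 + (0)·(-3) = 61
  c_4 = (0)·(-105) + (0)·(-51) + (0)·(-61) + 0·252 + (0)·(-40) + (0)·(-220) + 0·49 + (-1)·(-3) = 3
  c_5 = (0)·(-105) + (0)·(-51) + (0)·(-61) + 0·252 + (-1)·(-40) + (0)·(-220) + 0·49 + (0)·(-3) = 40
  c_6 = (-1)·(-105) + (0)·(-51) + (0)·(-61) + 0·252 + (0)·(-40) + (0)·(-220) + 0·49 + (0)·(-3) = 105
  c_7 = (0)·(-105) + (-1)·(-51) + (0)·(-61) + 0·252 + (0)·(-40) + (0)·(-220) + 0·49 + (0)·(-3) = 51
  c_8 = (1)·(-105) + (0)·(-51) + (0)·(-61) + 0·252 + (0)·(-40) + (-1)·(-220) + 0·49 + (0)·(-3) = 115
p = 11; digits c_i = Σ_j d_{ij}·11^j, 0 ≤ d_{ij} < 11:
  c_1 = 49 = 5·11^0 + 4·11^1
  c_2 = 70 = 4·11^0 + 6·11^1
  c_3 = 61 = 6·11^0 + 5·11^1
  c_4 = 3 = 3·11^0
  c_5 = 40 = 7·11^0 + 3·11^1
  c_6 = 105 = 6·11^0 + 9·11^1
  c_7 = 51 = 7·11^0 + 4·11^1
  c_8 = 115 = 5·11^0 + 10·11^1
λ_0 = (5, 4, 6, 3, 7, 6, 7, 5)
λ_1 = (4, 6, 5, 0, 3, 9, 4, 10)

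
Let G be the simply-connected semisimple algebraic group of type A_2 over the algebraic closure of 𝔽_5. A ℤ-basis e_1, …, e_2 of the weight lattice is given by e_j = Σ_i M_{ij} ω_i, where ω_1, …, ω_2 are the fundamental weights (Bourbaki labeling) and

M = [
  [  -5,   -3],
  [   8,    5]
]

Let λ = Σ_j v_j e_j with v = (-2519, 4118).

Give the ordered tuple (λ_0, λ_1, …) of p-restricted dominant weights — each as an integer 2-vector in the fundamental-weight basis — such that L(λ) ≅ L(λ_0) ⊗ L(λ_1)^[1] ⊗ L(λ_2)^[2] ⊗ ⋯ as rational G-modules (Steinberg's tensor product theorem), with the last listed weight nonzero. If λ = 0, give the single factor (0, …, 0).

((1, 3), (3, 2), (4, 2), (1, 3))

In the fundamental-weight basis, λ has coordinates c = M·v (v = (-2519, 4118)):
  c_1 = -5*-2519 + -3*4118 = 241
  c_2 = 8*-2519 + 5*4118 = 438
Expand coordinatewise in base 5:
  c_1 = 241 = 1·5^0 + 3·5^1 + 4·5^2 + 1·5^3
  c_2 = 438 = 3·5^0 + 2·5^1 + 2·5^2 + 3·5^3
p-restricted factor λ_0 = (1, 3)
p-restricted factor λ_1 = (3, 2)
p-restricted factor λ_2 = (4, 2)
p-restricted factor λ_3 = (1, 3)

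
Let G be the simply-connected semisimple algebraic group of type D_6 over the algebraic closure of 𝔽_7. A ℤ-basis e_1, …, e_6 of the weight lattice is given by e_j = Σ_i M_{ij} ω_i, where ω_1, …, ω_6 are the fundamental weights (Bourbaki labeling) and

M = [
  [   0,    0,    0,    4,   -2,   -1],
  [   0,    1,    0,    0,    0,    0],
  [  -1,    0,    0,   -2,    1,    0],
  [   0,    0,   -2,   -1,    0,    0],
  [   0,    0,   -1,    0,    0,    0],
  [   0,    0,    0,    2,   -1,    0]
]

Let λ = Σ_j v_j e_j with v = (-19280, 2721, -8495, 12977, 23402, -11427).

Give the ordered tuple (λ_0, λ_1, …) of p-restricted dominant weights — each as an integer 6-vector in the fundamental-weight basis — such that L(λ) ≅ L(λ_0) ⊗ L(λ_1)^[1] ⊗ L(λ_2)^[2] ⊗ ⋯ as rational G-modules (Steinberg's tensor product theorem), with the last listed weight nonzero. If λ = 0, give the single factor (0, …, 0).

Compute c_i = Σ_j M_{ij} v_j with v = (-19280, 2721, -8495, 12977, 23402, -11427):
  c_1 = (0)·(-19280) + 0·2721 + (0)·(-8495) + 4·12977 + (-2)·(23402) + (-1)·(-11427) = 16531
  c_2 = (0)·(-19280) + 1·2721 + (0)·(-8495) + 0·12977 + 0·23402 + (0)·(-11427) = 2721
  c_3 = (-1)·(-19280) + 0·2721 + (0)·(-8495) + (-2)·(12977) + 1·23402 + (0)·(-11427) = 16728
  c_4 = (0)·(-19280) + 0·2721 + (-2)·(-8495) + (-1)·(12977) + 0·23402 + (0)·(-11427) = 4013
  c_5 = (0)·(-19280) + 0·2721 + (-1)·(-8495) + 0·12977 + 0·23402 + (0)·(-11427) = 8495
  c_6 = (0)·(-19280) + 0·2721 + (0)·(-8495) + 2·12977 + (-1)·(23402) + (0)·(-11427) = 2552
p = 7; digits c_i = Σ_j d_{ij}·7^j, 0 ≤ d_{ij} < 7:
  c_1 = 16531 = 4·7^0 + 2·7^1 + 1·7^2 + 6·7^3 + 6·7^4
  c_2 = 2721 = 5·7^0 + 3·7^1 + 6·7^2 + 0·7^3 + 1·7^4
  c_3 = 16728 = 5·7^0 + 2·7^1 + 5·7^2 + 6·7^3 + 6·7^4
  c_4 = 4013 = 2·7^0 + 6·7^1 + 4·7^2 + 4·7^3 + 1·7^4
  c_5 = 8495 = 4·7^0 + 2·7^1 + 5·7^2 + 3·7^3 + 3·7^4
  c_6 = 2552 = 4·7^0 + 0·7^1 + 3·7^2 + 0·7^3 + 1·7^4
Factor λ_0 = (4, 5, 5, 2, 4, 4)
Factor λ_1 = (2, 3, 2, 6, 2, 0)
Factor λ_2 = (1, 6, 5, 4, 5, 3)
Factor λ_3 = (6, 0, 6, 4, 3, 0)
Factor λ_4 = (6, 1, 6, 1, 3, 1)

((4, 5, 5, 2, 4, 4), (2, 3, 2, 6, 2, 0), (1, 6, 5, 4, 5, 3), (6, 0, 6, 4, 3, 0), (6, 1, 6, 1, 3, 1))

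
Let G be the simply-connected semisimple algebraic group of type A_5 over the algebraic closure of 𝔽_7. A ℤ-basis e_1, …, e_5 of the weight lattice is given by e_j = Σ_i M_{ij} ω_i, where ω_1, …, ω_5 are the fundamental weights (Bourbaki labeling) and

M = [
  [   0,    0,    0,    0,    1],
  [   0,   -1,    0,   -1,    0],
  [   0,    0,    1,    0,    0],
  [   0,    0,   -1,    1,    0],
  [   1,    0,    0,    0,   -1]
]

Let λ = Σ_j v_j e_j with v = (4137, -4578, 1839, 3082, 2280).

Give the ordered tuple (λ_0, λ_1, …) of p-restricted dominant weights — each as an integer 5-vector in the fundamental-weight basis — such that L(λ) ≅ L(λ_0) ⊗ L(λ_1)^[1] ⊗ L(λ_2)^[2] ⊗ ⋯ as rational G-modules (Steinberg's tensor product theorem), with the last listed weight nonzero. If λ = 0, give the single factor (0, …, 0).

((5, 5, 5, 4, 2), (3, 3, 3, 2, 6), (4, 2, 2, 4, 2), (6, 4, 5, 3, 5))

Converting to the ω-basis (c_i = row i of M dotted with v = (4137, -4578, 1839, 3082, 2280)):
  c_1 = (0)·(4137) + (0)·(-4578) + (0)·(1839) + (0)·(3082) + (1)·(2280) = 2280
  c_2 = (0)·(4137) + (-1)·(-4578) + (0)·(1839) + (-1)·(3082) + (0)·(2280) = 1496
  c_3 = (0)·(4137) + (0)·(-4578) + (1)·(1839) + (0)·(3082) + (0)·(2280) = 1839
  c_4 = (0)·(4137) + (0)·(-4578) + (-1)·(1839) + (1)·(3082) + (0)·(2280) = 1243
  c_5 = (1)·(4137) + (0)·(-4578) + (0)·(1839) + (0)·(3082) + (-1)·(2280) = 1857
Base-7 expansion of each c_i:
  c_1 = 2280 = 5·7^0 + 3·7^1 + 4·7^2 + 6·7^3
  c_2 = 1496 = 5·7^0 + 3·7^1 + 2·7^2 + 4·7^3
  c_3 = 1839 = 5·7^0 + 3·7^1 + 2·7^2 + 5·7^3
  c_4 = 1243 = 4·7^0 + 2·7^1 + 4·7^2 + 3·7^3
  c_5 = 1857 = 2·7^0 + 6·7^1 + 2·7^2 + 5·7^3
Factor λ_0 = (5, 5, 5, 4, 2)
Factor λ_1 = (3, 3, 3, 2, 6)
Factor λ_2 = (4, 2, 2, 4, 2)
Factor λ_3 = (6, 4, 5, 3, 5)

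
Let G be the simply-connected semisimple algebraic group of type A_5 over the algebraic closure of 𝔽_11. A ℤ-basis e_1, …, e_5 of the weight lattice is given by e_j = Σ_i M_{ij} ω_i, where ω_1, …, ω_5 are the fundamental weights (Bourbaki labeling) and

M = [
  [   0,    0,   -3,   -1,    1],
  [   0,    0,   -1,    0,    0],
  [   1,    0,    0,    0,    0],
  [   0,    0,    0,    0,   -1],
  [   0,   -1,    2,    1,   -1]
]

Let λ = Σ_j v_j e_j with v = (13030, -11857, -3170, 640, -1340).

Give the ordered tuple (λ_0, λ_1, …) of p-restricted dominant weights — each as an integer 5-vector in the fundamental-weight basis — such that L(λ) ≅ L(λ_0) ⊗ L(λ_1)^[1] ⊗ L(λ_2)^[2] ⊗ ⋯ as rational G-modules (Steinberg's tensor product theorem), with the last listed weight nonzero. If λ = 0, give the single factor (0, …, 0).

((6, 2, 6, 9, 6), (2, 2, 7, 0, 10), (7, 4, 8, 0, 6), (5, 2, 9, 1, 5))

Compute c_i = Σ_j M_{ij} v_j with v = (13030, -11857, -3170, 640, -1340):
  c_1 = 0*13030 + 0*-11857 + -3*-3170 + -1*640 + 1*-1340 = 7530
  c_2 = 0*13030 + 0*-11857 + -1*-3170 + 0*640 + 0*-1340 = 3170
  c_3 = 1*13030 + 0*-11857 + 0*-3170 + 0*640 + 0*-1340 = 13030
  c_4 = 0*13030 + 0*-11857 + 0*-3170 + 0*640 + -1*-1340 = 1340
  c_5 = 0*13030 + -1*-11857 + 2*-3170 + 1*640 + -1*-1340 = 7497
Expand coordinatewise in base 11:
  c_1 = 7530 = 6·11^0 + 2·11^1 + 7·11^2 + 5·11^3
  c_2 = 3170 = 2·11^0 + 2·11^1 + 4·11^2 + 2·11^3
  c_3 = 13030 = 6·11^0 + 7·11^1 + 8·11^2 + 9·11^3
  c_4 = 1340 = 9·11^0 + 0·11^1 + 0·11^2 + 1·11^3
  c_5 = 7497 = 6·11^0 + 10·11^1 + 6·11^2 + 5·11^3
Factor λ_0 = (6, 2, 6, 9, 6)
Factor λ_1 = (2, 2, 7, 0, 10)
Factor λ_2 = (7, 4, 8, 0, 6)
Factor λ_3 = (5, 2, 9, 1, 5)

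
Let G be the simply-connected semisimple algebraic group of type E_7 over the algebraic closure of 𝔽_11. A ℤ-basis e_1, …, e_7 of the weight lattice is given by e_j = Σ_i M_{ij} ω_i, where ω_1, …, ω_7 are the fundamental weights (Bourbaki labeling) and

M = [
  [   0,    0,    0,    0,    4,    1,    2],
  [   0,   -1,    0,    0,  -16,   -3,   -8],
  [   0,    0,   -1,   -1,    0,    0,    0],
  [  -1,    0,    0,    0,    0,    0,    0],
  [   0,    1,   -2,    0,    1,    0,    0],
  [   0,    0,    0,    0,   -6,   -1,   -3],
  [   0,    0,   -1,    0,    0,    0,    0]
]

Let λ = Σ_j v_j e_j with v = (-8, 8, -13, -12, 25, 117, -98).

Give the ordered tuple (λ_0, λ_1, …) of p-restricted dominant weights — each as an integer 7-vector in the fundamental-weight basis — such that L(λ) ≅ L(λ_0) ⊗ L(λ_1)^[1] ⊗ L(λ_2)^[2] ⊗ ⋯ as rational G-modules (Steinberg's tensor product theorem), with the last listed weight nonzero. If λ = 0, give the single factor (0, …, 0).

In the fundamental-weight basis, λ has coordinates c = M·v (v = (-8, 8, -13, -12, 25, 117, -98)):
  c_1 = (0)·(-8) + (0)·(8) + (0)·(-13) + (0)·(-12) + (4)·(25) + (1)·(117) + (2)·(-98) = 21
  c_2 = (0)·(-8) + (-1)·(8) + (0)·(-13) + (0)·(-12) + (-16)·(25) + (-3)·(117) + (-8)·(-98) = 25
  c_3 = (0)·(-8) + (0)·(8) + (-1)·(-13) + (-1)·(-12) + (0)·(25) + (0)·(117) + (0)·(-98) = 25
  c_4 = (-1)·(-8) + (0)·(8) + (0)·(-13) + (0)·(-12) + (0)·(25) + (0)·(117) + (0)·(-98) = 8
  c_5 = (0)·(-8) + (1)·(8) + (-2)·(-13) + (0)·(-12) + (1)·(25) + (0)·(117) + (0)·(-98) = 59
  c_6 = (0)·(-8) + (0)·(8) + (0)·(-13) + (0)·(-12) + (-6)·(25) + (-1)·(117) + (-3)·(-98) = 27
  c_7 = (0)·(-8) + (0)·(8) + (-1)·(-13) + (0)·(-12) + (0)·(25) + (0)·(117) + (0)·(-98) = 13
Expand coordinatewise in base 11:
  c_1 = 21 = 10·11^0 + 1·11^1
  c_2 = 25 = 3·11^0 + 2·11^1
  c_3 = 25 = 3·11^0 + 2·11^1
  c_4 = 8 = 8·11^0
  c_5 = 59 = 4·11^0 + 5·11^1
  c_6 = 27 = 5·11^0 + 2·11^1
  c_7 = 13 = 2·11^0 + 1·11^1
Factor λ_0 = (10, 3, 3, 8, 4, 5, 2)
Factor λ_1 = (1, 2, 2, 0, 5, 2, 1)

((10, 3, 3, 8, 4, 5, 2), (1, 2, 2, 0, 5, 2, 1))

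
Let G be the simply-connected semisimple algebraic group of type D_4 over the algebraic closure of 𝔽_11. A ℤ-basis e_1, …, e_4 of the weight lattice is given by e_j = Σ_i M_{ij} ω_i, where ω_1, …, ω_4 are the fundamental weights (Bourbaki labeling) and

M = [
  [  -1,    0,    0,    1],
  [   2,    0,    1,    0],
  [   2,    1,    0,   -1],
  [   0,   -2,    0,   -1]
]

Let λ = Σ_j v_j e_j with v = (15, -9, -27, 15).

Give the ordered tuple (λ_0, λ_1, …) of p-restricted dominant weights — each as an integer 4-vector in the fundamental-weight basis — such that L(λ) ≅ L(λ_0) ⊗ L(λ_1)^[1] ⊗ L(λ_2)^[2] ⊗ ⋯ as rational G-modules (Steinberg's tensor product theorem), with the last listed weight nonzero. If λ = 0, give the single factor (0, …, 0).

((0, 3, 6, 3),)

ω-coordinates c = M·v, v = (15, -9, -27, 15):
  c_1 = (-1)·(15) + (0)·(-9) + (0)·(-27) + 1·15 = 0
  c_2 = 2·15 + (0)·(-9) + (1)·(-27) + 0·15 = 3
  c_3 = 2·15 + (1)·(-9) + (0)·(-27) + (-1)·(15) = 6
  c_4 = 0·15 + (-2)·(-9) + (0)·(-27) + (-1)·(15) = 3
Expand coordinatewise in base 11:
  c_1 = 0
  c_2 = 3 = 3·11^0
  c_3 = 6 = 6·11^0
  c_4 = 3 = 3·11^0
p-restricted factor λ_0 = (0, 3, 6, 3)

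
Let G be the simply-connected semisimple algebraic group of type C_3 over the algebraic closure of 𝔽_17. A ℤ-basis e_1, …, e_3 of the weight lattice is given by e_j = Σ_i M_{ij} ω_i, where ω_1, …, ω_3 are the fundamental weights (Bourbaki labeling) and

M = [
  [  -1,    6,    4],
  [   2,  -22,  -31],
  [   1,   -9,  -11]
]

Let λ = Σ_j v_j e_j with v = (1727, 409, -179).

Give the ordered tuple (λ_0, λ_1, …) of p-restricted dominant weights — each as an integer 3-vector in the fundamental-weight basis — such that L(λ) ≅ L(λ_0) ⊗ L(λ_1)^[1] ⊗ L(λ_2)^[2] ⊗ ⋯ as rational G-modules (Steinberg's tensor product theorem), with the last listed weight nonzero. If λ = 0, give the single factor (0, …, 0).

ω-coordinates c = M·v, v = (1727, 409, -179):
  c_1 = -1*1727 + 6*409 + 4*-179 = 11
  c_2 = 2*1727 + -22*409 + -31*-179 = 5
  c_3 = 1*1727 + -9*409 + -11*-179 = 15
p = 17; digits c_i = Σ_j d_{ij}·17^j, 0 ≤ d_{ij} < 17:
  c_1 = 11 = 11·17^0
  c_2 = 5 = 5·17^0
  c_3 = 15 = 15·17^0
Factor λ_0 = (11, 5, 15)

((11, 5, 15),)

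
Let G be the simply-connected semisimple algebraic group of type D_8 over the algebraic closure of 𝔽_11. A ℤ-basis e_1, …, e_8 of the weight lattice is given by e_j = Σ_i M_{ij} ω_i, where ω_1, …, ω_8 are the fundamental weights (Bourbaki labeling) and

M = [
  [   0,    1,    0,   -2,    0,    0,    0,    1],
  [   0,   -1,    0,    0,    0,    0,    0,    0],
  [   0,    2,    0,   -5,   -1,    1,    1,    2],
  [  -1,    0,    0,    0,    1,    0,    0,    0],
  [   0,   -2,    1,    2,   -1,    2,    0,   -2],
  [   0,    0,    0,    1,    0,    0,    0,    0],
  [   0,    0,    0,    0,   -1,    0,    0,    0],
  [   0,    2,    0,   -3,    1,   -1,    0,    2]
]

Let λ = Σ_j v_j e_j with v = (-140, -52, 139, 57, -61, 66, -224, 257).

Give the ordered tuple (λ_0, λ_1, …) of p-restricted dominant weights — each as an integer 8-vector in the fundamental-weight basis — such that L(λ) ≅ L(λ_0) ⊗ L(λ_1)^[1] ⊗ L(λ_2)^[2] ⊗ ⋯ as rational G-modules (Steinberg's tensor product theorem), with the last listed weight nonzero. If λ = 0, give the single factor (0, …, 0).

Change of basis e → ω: c = M·v where v = (-140, -52, 139, 57, -61, 66, -224, 257):
  c_1 = (0)·(-140) + (1)·(-52) + 0·139 + (-2)·(57) + (0)·(-61) + 0·66 + (0)·(-224) + 1·257 = 91
  c_2 = (0)·(-140) + (-1)·(-52) + 0·139 + 0·57 + (0)·(-61) + 0·66 + (0)·(-224) + 0·257 = 52
  c_3 = (0)·(-140) + (2)·(-52) + 0·139 + (-5)·(57) + (-1)·(-61) + 1·66 + (1)·(-224) + 2·257 = 28
  c_4 = (-1)·(-140) + (0)·(-52) + 0·139 + 0·57 + (1)·(-61) + 0·66 + (0)·(-224) + 0·257 = 79
  c_5 = (0)·(-140) + (-2)·(-52) + 1·139 + 2·57 + (-1)·(-61) + 2·66 + (0)·(-224) + (-2)·(257) = 36
  c_6 = (0)·(-140) + (0)·(-52) + 0·139 + 1·57 + (0)·(-61) + 0·66 + (0)·(-224) + 0·257 = 57
  c_7 = (0)·(-140) + (0)·(-52) + 0·139 + 0·57 + (-1)·(-61) + 0·66 + (0)·(-224) + 0·257 = 61
  c_8 = (0)·(-140) + (2)·(-52) + 0·139 + (-3)·(57) + (1)·(-61) + (-1)·(66) + (0)·(-224) + 2·257 = 112
Writing each c_i in base p = 11:
  c_1 = 91 = 3·11^0 + 8·11^1
  c_2 = 52 = 8·11^0 + 4·11^1
  c_3 = 28 = 6·11^0 + 2·11^1
  c_4 = 79 = 2·11^0 + 7·11^1
  c_5 = 36 = 3·11^0 + 3·11^1
  c_6 = 57 = 2·11^0 + 5·11^1
  c_7 = 61 = 6·11^0 + 5·11^1
  c_8 = 112 = 2·11^0 + 10·11^1
p-restricted factor λ_0 = (3, 8, 6, 2, 3, 2, 6, 2)
p-restricted factor λ_1 = (8, 4, 2, 7, 3, 5, 5, 10)

((3, 8, 6, 2, 3, 2, 6, 2), (8, 4, 2, 7, 3, 5, 5, 10))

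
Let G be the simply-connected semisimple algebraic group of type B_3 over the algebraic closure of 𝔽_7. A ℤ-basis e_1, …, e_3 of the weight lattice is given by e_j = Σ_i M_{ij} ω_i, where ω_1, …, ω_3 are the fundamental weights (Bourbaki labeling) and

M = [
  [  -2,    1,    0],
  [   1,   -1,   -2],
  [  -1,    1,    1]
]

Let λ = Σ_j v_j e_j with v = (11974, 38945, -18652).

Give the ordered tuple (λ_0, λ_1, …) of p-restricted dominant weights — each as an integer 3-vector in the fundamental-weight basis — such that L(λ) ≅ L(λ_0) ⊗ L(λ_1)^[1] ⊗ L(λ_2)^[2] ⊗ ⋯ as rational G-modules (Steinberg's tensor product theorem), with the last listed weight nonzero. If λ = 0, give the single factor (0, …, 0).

((3, 1, 3), (0, 6, 5), (5, 0, 1), (1, 2, 3), (6, 4, 3))

In the fundamental-weight basis, λ has coordinates c = M·v (v = (11974, 38945, -18652)):
  c_1 = (-2)·(11974) + (1)·(38945) + (0)·(-18652) = 14997
  c_2 = (1)·(11974) + (-1)·(38945) + (-2)·(-18652) = 10333
  c_3 = (-1)·(11974) + (1)·(38945) + (1)·(-18652) = 8319
Expand coordinatewise in base 7:
  c_1 = 14997 = 3·7^0 + 0·7^1 + 5·7^2 + 1·7^3 + 6·7^4
  c_2 = 10333 = 1·7^0 + 6·7^1 + 0·7^2 + 2·7^3 + 4·7^4
  c_3 = 8319 = 3·7^0 + 5·7^1 + 1·7^2 + 3·7^3 + 3·7^4
λ_0 = (3, 1, 3)
λ_1 = (0, 6, 5)
λ_2 = (5, 0, 1)
λ_3 = (1, 2, 3)
λ_4 = (6, 4, 3)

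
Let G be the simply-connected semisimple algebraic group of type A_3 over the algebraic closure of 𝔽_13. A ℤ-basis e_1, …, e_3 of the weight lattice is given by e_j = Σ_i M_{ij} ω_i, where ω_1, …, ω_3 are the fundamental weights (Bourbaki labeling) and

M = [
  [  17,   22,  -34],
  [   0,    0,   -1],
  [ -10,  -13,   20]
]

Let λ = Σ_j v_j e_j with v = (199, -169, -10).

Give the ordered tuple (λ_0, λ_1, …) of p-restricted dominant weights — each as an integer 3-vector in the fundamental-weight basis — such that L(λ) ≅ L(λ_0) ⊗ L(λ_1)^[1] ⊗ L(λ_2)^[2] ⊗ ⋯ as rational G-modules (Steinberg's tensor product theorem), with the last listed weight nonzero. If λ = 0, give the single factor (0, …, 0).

((5, 10, 7),)

ω-coordinates c = M·v, v = (199, -169, -10):
  c_1 = (17)·(199) + (22)·(-169) + (-34)·(-10) = 5
  c_2 = (0)·(199) + (0)·(-169) + (-1)·(-10) = 10
  c_3 = (-10)·(199) + (-13)·(-169) + (20)·(-10) = 7
Expand coordinatewise in base 13:
  c_1 = 5 = 5·13^0
  c_2 = 10 = 10·13^0
  c_3 = 7 = 7·13^0
λ_0 = (5, 10, 7)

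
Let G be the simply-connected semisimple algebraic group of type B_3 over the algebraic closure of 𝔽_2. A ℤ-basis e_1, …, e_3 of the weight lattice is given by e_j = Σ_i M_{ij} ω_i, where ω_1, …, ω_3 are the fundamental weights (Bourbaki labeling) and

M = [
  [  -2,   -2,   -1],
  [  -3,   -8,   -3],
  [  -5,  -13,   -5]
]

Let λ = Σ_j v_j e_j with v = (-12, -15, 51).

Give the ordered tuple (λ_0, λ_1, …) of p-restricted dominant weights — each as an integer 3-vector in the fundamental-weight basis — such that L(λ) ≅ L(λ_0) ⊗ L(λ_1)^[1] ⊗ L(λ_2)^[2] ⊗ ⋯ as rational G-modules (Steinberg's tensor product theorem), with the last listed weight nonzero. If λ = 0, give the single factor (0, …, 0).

((1, 1, 0), (1, 1, 0))

Change of basis e → ω: c = M·v where v = (-12, -15, 51):
  c_1 = (-2)·(-12) + (-2)·(-15) + (-1)·(51) = 3
  c_2 = (-3)·(-12) + (-8)·(-15) + (-3)·(51) = 3
  c_3 = (-5)·(-12) + (-13)·(-15) + (-5)·(51) = 0
Expand coordinatewise in base 2:
  c_1 = 3 = 1·2^0 + 1·2^1
  c_2 = 3 = 1·2^0 + 1·2^1
  c_3 = 0
λ_0 = (1, 1, 0)
λ_1 = (1, 1, 0)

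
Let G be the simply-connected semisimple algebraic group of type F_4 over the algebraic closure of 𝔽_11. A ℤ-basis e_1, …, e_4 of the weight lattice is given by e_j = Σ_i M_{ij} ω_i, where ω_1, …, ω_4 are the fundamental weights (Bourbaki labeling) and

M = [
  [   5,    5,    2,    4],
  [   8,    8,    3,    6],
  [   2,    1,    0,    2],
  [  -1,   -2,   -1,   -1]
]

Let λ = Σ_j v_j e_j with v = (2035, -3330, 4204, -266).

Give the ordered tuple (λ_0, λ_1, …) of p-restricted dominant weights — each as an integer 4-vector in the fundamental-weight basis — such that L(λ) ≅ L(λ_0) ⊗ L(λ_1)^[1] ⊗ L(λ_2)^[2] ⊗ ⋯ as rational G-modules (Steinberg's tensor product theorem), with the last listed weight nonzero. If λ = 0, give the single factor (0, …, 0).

((0, 7, 10, 5), (2, 4, 7, 7), (7, 5, 1, 5))

ω-coordinates c = M·v, v = (2035, -3330, 4204, -266):
  c_1 = 5*2035 + 5*-3330 + 2*4204 + 4*-266 = 869
  c_2 = 8*2035 + 8*-3330 + 3*4204 + 6*-266 = 656
  c_3 = 2*2035 + 1*-3330 + 0*4204 + 2*-266 = 208
  c_4 = -1*2035 + -2*-3330 + -1*4204 + -1*-266 = 687
p = 11; digits c_i = Σ_j d_{ij}·11^j, 0 ≤ d_{ij} < 11:
  c_1 = 869 = 0·11^0 + 2·11^1 + 7·11^2
  c_2 = 656 = 7·11^0 + 4·11^1 + 5·11^2
  c_3 = 208 = 10·11^0 + 7·11^1 + 1·11^2
  c_4 = 687 = 5·11^0 + 7·11^1 + 5·11^2
p-restricted factor λ_0 = (0, 7, 10, 5)
p-restricted factor λ_1 = (2, 4, 7, 7)
p-restricted factor λ_2 = (7, 5, 1, 5)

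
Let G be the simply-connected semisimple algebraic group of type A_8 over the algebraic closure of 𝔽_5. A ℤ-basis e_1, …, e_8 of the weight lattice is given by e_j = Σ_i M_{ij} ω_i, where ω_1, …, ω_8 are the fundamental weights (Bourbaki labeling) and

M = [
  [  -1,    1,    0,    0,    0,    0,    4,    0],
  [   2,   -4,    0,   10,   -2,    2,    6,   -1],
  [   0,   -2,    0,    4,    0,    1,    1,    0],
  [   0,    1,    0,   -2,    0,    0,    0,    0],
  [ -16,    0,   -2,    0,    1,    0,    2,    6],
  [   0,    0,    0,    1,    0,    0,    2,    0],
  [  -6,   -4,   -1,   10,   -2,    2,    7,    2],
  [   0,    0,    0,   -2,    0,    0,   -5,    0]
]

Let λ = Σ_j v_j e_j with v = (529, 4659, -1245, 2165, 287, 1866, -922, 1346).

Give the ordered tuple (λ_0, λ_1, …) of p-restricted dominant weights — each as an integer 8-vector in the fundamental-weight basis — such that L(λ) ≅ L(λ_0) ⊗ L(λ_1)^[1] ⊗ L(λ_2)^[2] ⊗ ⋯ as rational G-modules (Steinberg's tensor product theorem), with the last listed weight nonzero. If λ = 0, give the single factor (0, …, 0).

Change of basis e → ω: c = M·v where v = (529, 4659, -1245, 2165, 287, 1866, -922, 1346):
  c_1 = (-1)·(529) + (1)·(4659) + (0)·(-1245) + (0)·(2165) + (0)·(287) + (0)·(1866) + (4)·(-922) + (0)·(1346) = 442
  c_2 = (2)·(529) + (-4)·(4659) + (0)·(-1245) + (10)·(2165) + (-2)·(287) + (2)·(1866) + (6)·(-922) + (-1)·(1346) = 352
  c_3 = (0)·(529) + (-2)·(4659) + (0)·(-1245) + (4)·(2165) + (0)·(287) + (1)·(1866) + (1)·(-922) + (0)·(1346) = 286
  c_4 = (0)·(529) + (1)·(4659) + (0)·(-1245) + (-2)·(2165) + (0)·(287) + (0)·(1866) + (0)·(-922) + (0)·(1346) = 329
  c_5 = (-16)·(529) + (0)·(4659) + (-2)·(-1245) + (0)·(2165) + (1)·(287) + (0)·(1866) + (2)·(-922) + (6)·(1346) = 545
  c_6 = (0)·(529) + (0)·(4659) + (0)·(-1245) + (1)·(2165) + (0)·(287) + (0)·(1866) + (2)·(-922) + (0)·(1346) = 321
  c_7 = (-6)·(529) + (-4)·(4659) + (-1)·(-1245) + (10)·(2165) + (-2)·(287) + (2)·(1866) + (7)·(-922) + (2)·(1346) = 481
  c_8 = (0)·(529) + (0)·(4659) + (0)·(-1245) + (-2)·(2165) + (0)·(287) + (0)·(1866) + (-5)·(-922) + (0)·(1346) = 280
Base-5 expansion of each c_i:
  c_1 = 442 = 2·5^0 + 3·5^1 + 2·5^2 + 3·5^3
  c_2 = 352 = 2·5^0 + 0·5^1 + 4·5^2 + 2·5^3
  c_3 = 286 = 1·5^0 + 2·5^1 + 1·5^2 + 2·5^3
  c_4 = 329 = 4·5^0 + 0·5^1 + 3·5^2 + 2·5^3
  c_5 = 545 = 0·5^0 + 4·5^1 + 1·5^2 + 4·5^3
  c_6 = 321 = 1·5^0 + 4·5^1 + 2·5^2 + 2·5^3
  c_7 = 481 = 1·5^0 + 1·5^1 + 4·5^2 + 3·5^3
  c_8 = 280 = 0·5^0 + 1·5^1 + 1·5^2 + 2·5^3
Factor λ_0 = (2, 2, 1, 4, 0, 1, 1, 0)
Factor λ_1 = (3, 0, 2, 0, 4, 4, 1, 1)
Factor λ_2 = (2, 4, 1, 3, 1, 2, 4, 1)
Factor λ_3 = (3, 2, 2, 2, 4, 2, 3, 2)

((2, 2, 1, 4, 0, 1, 1, 0), (3, 0, 2, 0, 4, 4, 1, 1), (2, 4, 1, 3, 1, 2, 4, 1), (3, 2, 2, 2, 4, 2, 3, 2))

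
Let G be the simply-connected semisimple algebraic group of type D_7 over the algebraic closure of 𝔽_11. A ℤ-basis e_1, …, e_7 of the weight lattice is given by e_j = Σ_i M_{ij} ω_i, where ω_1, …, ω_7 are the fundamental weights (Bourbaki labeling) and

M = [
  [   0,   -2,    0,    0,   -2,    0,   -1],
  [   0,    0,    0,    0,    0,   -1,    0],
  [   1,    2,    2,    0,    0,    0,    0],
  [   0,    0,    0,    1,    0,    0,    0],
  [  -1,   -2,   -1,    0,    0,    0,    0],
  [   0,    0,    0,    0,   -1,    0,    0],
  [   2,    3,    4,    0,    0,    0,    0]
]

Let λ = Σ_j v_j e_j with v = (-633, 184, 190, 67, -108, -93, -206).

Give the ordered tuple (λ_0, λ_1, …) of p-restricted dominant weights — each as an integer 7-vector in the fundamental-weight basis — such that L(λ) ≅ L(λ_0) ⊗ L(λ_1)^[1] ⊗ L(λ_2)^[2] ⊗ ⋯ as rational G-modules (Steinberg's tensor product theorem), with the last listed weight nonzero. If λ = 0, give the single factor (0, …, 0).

ω-coordinates c = M·v, v = (-633, 184, 190, 67, -108, -93, -206):
  c_1 = (0)·(-633) + (-2)·(184) + 0·190 + 0·67 + (-2)·(-108) + (0)·(-93) + (-1)·(-206) = 54
  c_2 = (0)·(-633) + 0·184 + 0·190 + 0·67 + (0)·(-108) + (-1)·(-93) + (0)·(-206) = 93
  c_3 = (1)·(-633) + 2·184 + 2·190 + 0·67 + (0)·(-108) + (0)·(-93) + (0)·(-206) = 115
  c_4 = (0)·(-633) + 0·184 + 0·190 + 1·67 + (0)·(-108) + (0)·(-93) + (0)·(-206) = 67
  c_5 = (-1)·(-633) + (-2)·(184) + (-1)·(190) + 0·67 + (0)·(-108) + (0)·(-93) + (0)·(-206) = 75
  c_6 = (0)·(-633) + 0·184 + 0·190 + 0·67 + (-1)·(-108) + (0)·(-93) + (0)·(-206) = 108
  c_7 = (2)·(-633) + 3·184 + 4·190 + 0·67 + (0)·(-108) + (0)·(-93) + (0)·(-206) = 46
Base-11 expansion of each c_i:
  c_1 = 54 = 10·11^0 + 4·11^1
  c_2 = 93 = 5·11^0 + 8·11^1
  c_3 = 115 = 5·11^0 + 10·11^1
  c_4 = 67 = 1·11^0 + 6·11^1
  c_5 = 75 = 9·11^0 + 6·11^1
  c_6 = 108 = 9·11^0 + 9·11^1
  c_7 = 46 = 2·11^0 + 4·11^1
λ_0 = (10, 5, 5, 1, 9, 9, 2)
λ_1 = (4, 8, 10, 6, 6, 9, 4)

((10, 5, 5, 1, 9, 9, 2), (4, 8, 10, 6, 6, 9, 4))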